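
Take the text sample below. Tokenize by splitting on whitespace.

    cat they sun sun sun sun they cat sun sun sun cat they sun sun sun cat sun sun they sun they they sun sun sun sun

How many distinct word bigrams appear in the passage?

8

27 tokens → 26 bigram windows in total.
Repeated bigrams (each contributes count−1 duplicates):
  sun sun: 11
  they sun: 4
  sun they: 3
  cat sun: 2
  cat they: 2
  sun cat: 2
18 duplicate windows → 26 − 18 = 8 distinct.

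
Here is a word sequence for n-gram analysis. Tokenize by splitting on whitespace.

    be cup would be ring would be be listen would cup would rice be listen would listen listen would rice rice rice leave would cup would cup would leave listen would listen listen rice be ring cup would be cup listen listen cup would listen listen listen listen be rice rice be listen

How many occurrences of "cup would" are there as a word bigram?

Scanning the 52 overlapping bigram windows for "cup would":
  position 2–3: cup would
  position 11–12: cup would
  position 25–26: cup would
  position 27–28: cup would
  position 37–38: cup would
  position 43–44: cup would

6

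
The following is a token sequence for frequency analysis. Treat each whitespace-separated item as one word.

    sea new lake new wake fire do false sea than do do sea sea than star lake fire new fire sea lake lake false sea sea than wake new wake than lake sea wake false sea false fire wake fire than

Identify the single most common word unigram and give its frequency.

Unigram frequencies (highest first):
  sea: 9
  lake: 5
  wake: 5
  fire: 5
  than: 5
  new: 4
  … (3 more, each ≤ 4)

"sea", 9 times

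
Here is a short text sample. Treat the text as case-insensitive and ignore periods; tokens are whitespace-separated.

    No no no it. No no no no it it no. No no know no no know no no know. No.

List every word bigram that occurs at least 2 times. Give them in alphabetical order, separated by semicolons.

it no; know no; no it; no know; no no

Bigram counts meeting the condition (at least 2 times):
  it no: 2
  know no: 3
  no it: 2
  no know: 3
  no no: 9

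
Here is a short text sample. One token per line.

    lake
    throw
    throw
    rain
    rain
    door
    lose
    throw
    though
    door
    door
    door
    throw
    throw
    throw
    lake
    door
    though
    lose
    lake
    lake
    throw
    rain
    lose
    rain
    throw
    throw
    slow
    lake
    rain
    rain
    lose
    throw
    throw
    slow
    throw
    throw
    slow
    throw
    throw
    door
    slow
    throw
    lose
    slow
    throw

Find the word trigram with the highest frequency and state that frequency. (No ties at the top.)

Trigram frequencies (highest first):
  throw throw slow: 3
  throw slow throw: 2
  slow throw throw: 2
  lake throw throw: 1
  throw throw rain: 1
  throw rain rain: 1
  … (34 more, each ≤ 1)

"throw throw slow", 3 times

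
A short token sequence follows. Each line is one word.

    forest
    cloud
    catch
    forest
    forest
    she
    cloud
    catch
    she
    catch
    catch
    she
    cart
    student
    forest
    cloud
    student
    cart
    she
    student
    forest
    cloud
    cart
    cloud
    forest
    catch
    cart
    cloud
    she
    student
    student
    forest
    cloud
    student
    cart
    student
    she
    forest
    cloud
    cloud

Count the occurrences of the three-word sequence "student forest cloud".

3

Scanning the 38 overlapping trigram windows for "student forest cloud":
  position 14–16: student forest cloud
  position 20–22: student forest cloud
  position 31–33: student forest cloud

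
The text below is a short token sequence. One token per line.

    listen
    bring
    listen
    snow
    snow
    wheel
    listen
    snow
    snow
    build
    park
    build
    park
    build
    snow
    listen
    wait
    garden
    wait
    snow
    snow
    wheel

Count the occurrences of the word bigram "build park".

2

Scanning the 21 overlapping bigram windows for "build park":
  position 10–11: build park
  position 12–13: build park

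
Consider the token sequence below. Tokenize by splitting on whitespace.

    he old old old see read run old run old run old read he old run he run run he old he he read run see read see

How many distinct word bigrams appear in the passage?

17

28 tokens → 27 bigram windows in total.
Repeated bigrams (each contributes count−1 duplicates):
  he old: 3
  old run: 3
  run old: 3
  old old: 2
  read run: 2
  run he: 2
  see read: 2
10 duplicate windows → 27 − 10 = 17 distinct.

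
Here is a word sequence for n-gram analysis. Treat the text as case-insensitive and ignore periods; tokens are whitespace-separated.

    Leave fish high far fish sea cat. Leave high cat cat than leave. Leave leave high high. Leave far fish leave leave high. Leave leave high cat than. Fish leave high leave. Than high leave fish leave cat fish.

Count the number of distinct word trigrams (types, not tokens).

33

39 tokens → 37 trigram windows in total.
Repeated trigrams (each contributes count−1 duplicates):
  leave leave high: 3
  leave high cat: 2
  leave high leave: 2
4 duplicate windows → 37 − 4 = 33 distinct.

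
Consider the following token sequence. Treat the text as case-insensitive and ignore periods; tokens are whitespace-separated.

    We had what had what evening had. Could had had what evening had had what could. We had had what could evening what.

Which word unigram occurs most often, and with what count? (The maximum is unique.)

"had", 9 times

Unigram frequencies (highest first):
  had: 9
  what: 6
  evening: 3
  could: 3
  we: 2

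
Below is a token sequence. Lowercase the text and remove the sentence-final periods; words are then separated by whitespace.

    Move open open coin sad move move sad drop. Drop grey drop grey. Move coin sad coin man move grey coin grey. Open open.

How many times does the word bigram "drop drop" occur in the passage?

Scanning the 23 overlapping bigram windows for "drop drop":
  position 9–10: drop drop

1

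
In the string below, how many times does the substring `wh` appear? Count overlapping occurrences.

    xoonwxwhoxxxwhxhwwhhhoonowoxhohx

Sliding a length-2 window over the 32 characters (31 positions):
  position 7–8: wh
  position 13–14: wh
  position 18–19: wh

3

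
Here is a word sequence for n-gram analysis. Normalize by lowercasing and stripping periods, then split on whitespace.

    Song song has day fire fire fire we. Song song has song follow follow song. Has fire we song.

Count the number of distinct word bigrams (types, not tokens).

19 tokens → 18 bigram windows in total.
Repeated bigrams (each contributes count−1 duplicates):
  song has: 3
  fire fire: 2
  fire we: 2
  song song: 2
  we song: 2
6 duplicate windows → 18 − 6 = 12 distinct.

12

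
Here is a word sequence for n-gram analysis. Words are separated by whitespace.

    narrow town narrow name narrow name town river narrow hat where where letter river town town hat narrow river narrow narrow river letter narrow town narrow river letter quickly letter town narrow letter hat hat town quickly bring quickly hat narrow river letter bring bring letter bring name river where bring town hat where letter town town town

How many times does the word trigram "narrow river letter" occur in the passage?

Scanning the 56 overlapping trigram windows for "narrow river letter":
  position 21–23: narrow river letter
  position 26–28: narrow river letter
  position 41–43: narrow river letter

3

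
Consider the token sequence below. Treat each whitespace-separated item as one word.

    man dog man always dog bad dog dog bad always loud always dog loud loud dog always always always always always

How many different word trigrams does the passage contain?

17

21 tokens → 19 trigram windows in total.
Repeated trigrams (each contributes count−1 duplicates):
  always always always: 3
2 duplicate windows → 19 − 2 = 17 distinct.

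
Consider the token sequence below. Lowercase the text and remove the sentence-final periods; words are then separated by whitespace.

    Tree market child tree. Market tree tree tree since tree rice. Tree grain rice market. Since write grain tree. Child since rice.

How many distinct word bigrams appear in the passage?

22 tokens → 21 bigram windows in total.
Repeated bigrams (each contributes count−1 duplicates):
  tree market: 2
  tree tree: 2
2 duplicate windows → 21 − 2 = 19 distinct.

19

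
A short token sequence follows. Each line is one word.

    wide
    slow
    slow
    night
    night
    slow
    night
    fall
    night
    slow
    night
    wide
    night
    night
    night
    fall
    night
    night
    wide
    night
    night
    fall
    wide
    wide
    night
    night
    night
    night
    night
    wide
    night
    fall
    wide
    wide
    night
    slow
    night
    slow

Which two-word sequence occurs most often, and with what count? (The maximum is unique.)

"night night", 9 times

Bigram frequencies (highest first):
  night night: 9
  wide night: 5
  slow night: 4
  night slow: 4
  night fall: 4
  night wide: 3
  … (5 more, each ≤ 2)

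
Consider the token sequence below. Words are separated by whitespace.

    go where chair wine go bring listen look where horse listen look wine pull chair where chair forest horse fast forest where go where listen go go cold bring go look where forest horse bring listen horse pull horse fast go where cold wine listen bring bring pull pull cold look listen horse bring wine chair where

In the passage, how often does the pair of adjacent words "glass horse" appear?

0

Scanning the 56 overlapping bigram windows for "glass horse":
  (none found)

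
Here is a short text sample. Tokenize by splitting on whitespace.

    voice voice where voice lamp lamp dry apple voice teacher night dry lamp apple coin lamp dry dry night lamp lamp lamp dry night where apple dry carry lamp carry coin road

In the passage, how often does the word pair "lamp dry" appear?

Scanning the 31 overlapping bigram windows for "lamp dry":
  position 6–7: lamp dry
  position 16–17: lamp dry
  position 22–23: lamp dry

3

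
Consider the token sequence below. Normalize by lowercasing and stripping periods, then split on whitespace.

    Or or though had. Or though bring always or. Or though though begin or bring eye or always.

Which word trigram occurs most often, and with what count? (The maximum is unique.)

Trigram frequencies (highest first):
  or or though: 2
  or though had: 1
  though had or: 1
  had or though: 1
  or though bring: 1
  though bring always: 1
  … (9 more, each ≤ 1)

"or or though", 2 times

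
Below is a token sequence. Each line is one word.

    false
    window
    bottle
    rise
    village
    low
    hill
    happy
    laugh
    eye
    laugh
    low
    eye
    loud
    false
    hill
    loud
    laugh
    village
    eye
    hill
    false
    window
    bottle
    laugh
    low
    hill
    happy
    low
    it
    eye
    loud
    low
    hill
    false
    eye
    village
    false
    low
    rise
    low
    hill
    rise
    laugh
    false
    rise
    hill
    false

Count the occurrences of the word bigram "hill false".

Scanning the 47 overlapping bigram windows for "hill false":
  position 21–22: hill false
  position 34–35: hill false
  position 47–48: hill false

3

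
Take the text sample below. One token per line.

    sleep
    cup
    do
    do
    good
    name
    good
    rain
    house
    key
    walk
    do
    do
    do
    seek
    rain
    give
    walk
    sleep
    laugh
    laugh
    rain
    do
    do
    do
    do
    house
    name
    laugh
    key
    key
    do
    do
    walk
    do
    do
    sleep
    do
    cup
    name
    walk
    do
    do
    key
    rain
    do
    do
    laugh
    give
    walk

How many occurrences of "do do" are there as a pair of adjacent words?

Scanning the 49 overlapping bigram windows for "do do":
  position 3–4: do do
  position 12–13: do do
  position 13–14: do do
  position 23–24: do do
  position 24–25: do do
  position 25–26: do do
  position 32–33: do do
  position 35–36: do do
  position 42–43: do do
  position 46–47: do do

10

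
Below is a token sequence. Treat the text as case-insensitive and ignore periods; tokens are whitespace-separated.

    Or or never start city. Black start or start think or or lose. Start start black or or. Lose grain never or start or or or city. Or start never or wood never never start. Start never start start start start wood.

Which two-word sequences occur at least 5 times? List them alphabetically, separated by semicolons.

or or; start start

Bigram counts meeting the condition (at least 5 times):
  or or: 5
  start start: 5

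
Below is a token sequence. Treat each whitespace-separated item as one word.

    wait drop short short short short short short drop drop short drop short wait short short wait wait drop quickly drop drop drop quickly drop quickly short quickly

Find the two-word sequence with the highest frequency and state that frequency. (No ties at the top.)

"short short", 6 times

Bigram frequencies (highest first):
  short short: 6
  drop short: 3
  drop drop: 3
  drop quickly: 3
  wait drop: 2
  short drop: 2
  … (6 more, each ≤ 2)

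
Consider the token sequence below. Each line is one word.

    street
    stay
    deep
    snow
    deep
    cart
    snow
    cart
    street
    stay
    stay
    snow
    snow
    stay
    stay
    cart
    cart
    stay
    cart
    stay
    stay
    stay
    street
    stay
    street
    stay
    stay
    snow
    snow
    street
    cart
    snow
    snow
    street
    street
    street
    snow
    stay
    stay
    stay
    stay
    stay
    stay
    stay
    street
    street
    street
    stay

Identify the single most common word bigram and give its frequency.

"stay stay", 11 times

Bigram frequencies (highest first):
  stay stay: 11
  street stay: 5
  street street: 4
  snow snow: 3
  stay street: 3
  cart snow: 2
  … (14 more, each ≤ 2)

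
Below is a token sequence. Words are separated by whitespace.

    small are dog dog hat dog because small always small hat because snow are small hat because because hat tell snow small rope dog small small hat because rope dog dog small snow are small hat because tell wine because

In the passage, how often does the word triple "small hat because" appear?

Scanning the 38 overlapping trigram windows for "small hat because":
  position 10–12: small hat because
  position 15–17: small hat because
  position 26–28: small hat because
  position 35–37: small hat because

4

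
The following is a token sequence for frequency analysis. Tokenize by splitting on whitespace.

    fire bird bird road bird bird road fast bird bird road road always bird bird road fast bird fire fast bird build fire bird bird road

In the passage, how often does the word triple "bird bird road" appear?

Scanning the 24 overlapping trigram windows for "bird bird road":
  position 2–4: bird bird road
  position 5–7: bird bird road
  position 9–11: bird bird road
  position 14–16: bird bird road
  position 24–26: bird bird road

5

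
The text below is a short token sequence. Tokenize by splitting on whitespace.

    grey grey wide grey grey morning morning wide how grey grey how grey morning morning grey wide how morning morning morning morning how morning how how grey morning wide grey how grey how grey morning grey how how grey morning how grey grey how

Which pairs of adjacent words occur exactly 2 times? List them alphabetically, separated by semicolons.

Bigram counts meeting the condition (exactly 2 times):
  grey wide: 2
  how how: 2
  how morning: 2
  morning grey: 2
  morning wide: 2
  wide grey: 2
  wide how: 2

grey wide; how how; how morning; morning grey; morning wide; wide grey; wide how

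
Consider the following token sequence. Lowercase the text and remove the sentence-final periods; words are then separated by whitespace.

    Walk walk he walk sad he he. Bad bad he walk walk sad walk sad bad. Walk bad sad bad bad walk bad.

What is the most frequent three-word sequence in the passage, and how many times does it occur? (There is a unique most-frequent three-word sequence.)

Trigram frequencies (highest first):
  bad walk bad: 2
  walk walk he: 1
  walk he walk: 1
  he walk sad: 1
  walk sad he: 1
  sad he he: 1
  … (14 more, each ≤ 1)

"bad walk bad", 2 times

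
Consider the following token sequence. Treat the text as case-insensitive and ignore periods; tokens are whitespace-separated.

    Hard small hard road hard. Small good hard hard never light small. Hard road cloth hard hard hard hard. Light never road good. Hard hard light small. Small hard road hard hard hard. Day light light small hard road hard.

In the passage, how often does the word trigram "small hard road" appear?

4

Scanning the 38 overlapping trigram windows for "small hard road":
  position 2–4: small hard road
  position 12–14: small hard road
  position 28–30: small hard road
  position 37–39: small hard road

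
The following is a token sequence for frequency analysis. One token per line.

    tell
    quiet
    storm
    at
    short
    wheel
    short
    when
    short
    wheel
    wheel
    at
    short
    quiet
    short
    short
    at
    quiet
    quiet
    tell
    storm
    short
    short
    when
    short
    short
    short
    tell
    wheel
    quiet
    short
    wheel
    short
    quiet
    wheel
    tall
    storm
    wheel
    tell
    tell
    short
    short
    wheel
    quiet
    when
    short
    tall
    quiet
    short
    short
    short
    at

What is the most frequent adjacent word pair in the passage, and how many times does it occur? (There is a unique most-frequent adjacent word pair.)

"short short", 7 times

Bigram frequencies (highest first):
  short short: 7
  short wheel: 4
  when short: 3
  quiet short: 3
  at short: 2
  wheel short: 2
  … (26 more, each ≤ 2)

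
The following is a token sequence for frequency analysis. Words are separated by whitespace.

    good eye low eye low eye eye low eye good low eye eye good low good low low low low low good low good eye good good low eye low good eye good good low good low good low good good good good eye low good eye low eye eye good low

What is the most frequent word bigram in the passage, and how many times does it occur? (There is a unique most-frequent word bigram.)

Bigram frequencies (highest first):
  good low: 9
  low good: 8
  eye low: 6
  low eye: 6
  good eye: 5
  eye good: 5
  … (3 more, each ≤ 5)

"good low", 9 times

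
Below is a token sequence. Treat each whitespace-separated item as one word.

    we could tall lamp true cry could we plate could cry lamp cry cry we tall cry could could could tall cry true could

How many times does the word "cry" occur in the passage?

6

Scanning the 24 tokens for "cry":
  position 6: cry
  position 11: cry
  position 13: cry
  position 14: cry
  position 17: cry
  position 22: cry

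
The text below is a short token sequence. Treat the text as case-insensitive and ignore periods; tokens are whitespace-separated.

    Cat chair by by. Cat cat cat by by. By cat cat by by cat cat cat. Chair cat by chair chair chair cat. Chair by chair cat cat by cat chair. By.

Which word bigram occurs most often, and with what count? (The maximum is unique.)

"cat cat", 6 times

Bigram frequencies (highest first):
  cat cat: 6
  cat chair: 4
  by by: 4
  by cat: 4
  cat by: 4
  chair by: 3
  … (3 more, each ≤ 3)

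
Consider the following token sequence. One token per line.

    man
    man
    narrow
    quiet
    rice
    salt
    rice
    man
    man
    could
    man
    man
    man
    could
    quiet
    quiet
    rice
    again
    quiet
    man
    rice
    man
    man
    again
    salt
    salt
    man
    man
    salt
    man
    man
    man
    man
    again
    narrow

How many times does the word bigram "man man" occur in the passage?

Scanning the 34 overlapping bigram windows for "man man":
  position 1–2: man man
  position 8–9: man man
  position 11–12: man man
  position 12–13: man man
  position 22–23: man man
  position 27–28: man man
  position 30–31: man man
  position 31–32: man man
  position 32–33: man man

9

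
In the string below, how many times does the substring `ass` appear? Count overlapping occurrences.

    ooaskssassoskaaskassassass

4

Sliding a length-3 window over the 26 characters (24 positions):
  position 8–10: ass
  position 18–20: ass
  position 21–23: ass
  position 24–26: ass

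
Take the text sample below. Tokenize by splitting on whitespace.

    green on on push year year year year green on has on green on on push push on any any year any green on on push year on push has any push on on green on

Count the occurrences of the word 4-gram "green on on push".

Scanning the 33 overlapping 4-gram windows for "green on on push":
  position 1–4: green on on push
  position 13–16: green on on push
  position 23–26: green on on push

3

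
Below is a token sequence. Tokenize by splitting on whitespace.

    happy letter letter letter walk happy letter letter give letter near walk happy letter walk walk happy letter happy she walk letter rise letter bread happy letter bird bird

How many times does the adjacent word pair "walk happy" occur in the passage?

Scanning the 28 overlapping bigram windows for "walk happy":
  position 5–6: walk happy
  position 12–13: walk happy
  position 16–17: walk happy

3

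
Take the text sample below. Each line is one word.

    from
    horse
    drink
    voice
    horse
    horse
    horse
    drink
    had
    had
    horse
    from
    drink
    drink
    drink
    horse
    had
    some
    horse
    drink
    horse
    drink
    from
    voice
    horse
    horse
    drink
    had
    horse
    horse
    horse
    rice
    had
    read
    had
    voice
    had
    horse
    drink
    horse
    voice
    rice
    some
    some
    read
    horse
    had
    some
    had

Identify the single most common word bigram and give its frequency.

"horse drink", 6 times

Bigram frequencies (highest first):
  horse drink: 6
  horse horse: 5
  had horse: 3
  drink horse: 3
  voice horse: 2
  drink had: 2
  … (24 more, each ≤ 2)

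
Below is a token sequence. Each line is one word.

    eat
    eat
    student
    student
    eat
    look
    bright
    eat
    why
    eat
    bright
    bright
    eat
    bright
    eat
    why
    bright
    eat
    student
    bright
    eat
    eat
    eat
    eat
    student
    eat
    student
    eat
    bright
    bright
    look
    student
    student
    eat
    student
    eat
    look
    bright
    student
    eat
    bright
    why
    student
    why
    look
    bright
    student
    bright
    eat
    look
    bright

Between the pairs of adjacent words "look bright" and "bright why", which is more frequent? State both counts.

"look bright" (4 vs 1)

"look bright": 4 occurrences
"bright why": 1 occurrence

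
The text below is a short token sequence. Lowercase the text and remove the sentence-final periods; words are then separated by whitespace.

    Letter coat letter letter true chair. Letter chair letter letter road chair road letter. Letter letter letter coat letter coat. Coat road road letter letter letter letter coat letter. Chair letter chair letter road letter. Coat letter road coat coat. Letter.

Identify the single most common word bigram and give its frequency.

Bigram frequencies (highest first):
  letter letter: 8
  letter coat: 5
  coat letter: 5
  chair letter: 4
  letter chair: 3
  letter road: 3
  … (9 more, each ≤ 3)

"letter letter", 8 times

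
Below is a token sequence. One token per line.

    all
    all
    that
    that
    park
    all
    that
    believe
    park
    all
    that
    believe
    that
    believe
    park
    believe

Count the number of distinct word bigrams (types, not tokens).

9

16 tokens → 15 bigram windows in total.
Repeated bigrams (each contributes count−1 duplicates):
  all that: 3
  that believe: 3
  believe park: 2
  park all: 2
6 duplicate windows → 15 − 6 = 9 distinct.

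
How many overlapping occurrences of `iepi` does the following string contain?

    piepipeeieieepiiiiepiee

Sliding a length-4 window over the 23 characters (20 positions):
  position 2–5: iepi
  position 18–21: iepi

2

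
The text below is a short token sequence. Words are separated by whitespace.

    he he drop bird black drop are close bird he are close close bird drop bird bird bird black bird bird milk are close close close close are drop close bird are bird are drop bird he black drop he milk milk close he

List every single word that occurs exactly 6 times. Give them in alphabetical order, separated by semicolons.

Unigram counts meeting the condition (exactly 6 times):
  are: 6
  drop: 6
  he: 6

are; drop; he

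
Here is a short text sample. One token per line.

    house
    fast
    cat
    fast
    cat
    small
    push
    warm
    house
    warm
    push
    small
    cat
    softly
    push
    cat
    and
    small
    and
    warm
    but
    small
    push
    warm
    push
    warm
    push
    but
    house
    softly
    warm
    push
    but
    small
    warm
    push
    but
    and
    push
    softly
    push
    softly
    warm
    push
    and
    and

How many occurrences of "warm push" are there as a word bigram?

6

Scanning the 45 overlapping bigram windows for "warm push":
  position 10–11: warm push
  position 24–25: warm push
  position 26–27: warm push
  position 31–32: warm push
  position 35–36: warm push
  position 43–44: warm push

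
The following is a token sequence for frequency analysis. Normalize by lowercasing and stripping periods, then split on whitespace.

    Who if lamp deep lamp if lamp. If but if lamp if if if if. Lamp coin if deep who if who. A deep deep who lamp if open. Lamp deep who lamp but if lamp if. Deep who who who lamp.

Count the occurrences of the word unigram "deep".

6

Scanning the 42 tokens for "deep":
  position 4: deep
  position 19: deep
  position 24: deep
  position 25: deep
  position 31: deep
  position 38: deep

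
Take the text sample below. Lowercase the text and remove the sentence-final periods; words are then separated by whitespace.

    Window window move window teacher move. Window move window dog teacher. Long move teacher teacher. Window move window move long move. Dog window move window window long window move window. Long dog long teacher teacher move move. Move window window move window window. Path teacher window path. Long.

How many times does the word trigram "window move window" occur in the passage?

Scanning the 46 overlapping trigram windows for "window move window":
  position 2–4: window move window
  position 7–9: window move window
  position 16–18: window move window
  position 23–25: window move window
  position 28–30: window move window
  position 40–42: window move window

6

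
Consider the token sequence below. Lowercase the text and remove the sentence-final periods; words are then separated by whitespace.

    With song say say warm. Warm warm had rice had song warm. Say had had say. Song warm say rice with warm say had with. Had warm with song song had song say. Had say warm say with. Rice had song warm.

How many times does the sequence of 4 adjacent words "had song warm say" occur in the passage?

1

Scanning the 39 overlapping 4-gram windows for "had song warm say":
  position 10–13: had song warm say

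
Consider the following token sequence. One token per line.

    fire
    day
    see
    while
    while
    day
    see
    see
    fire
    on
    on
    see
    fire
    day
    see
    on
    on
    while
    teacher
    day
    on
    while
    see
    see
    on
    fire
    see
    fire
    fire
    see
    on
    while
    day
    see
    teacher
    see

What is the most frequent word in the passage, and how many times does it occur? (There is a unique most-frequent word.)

Unigram frequencies (highest first):
  see: 11
  on: 7
  fire: 6
  day: 5
  while: 5
  teacher: 2

"see", 11 times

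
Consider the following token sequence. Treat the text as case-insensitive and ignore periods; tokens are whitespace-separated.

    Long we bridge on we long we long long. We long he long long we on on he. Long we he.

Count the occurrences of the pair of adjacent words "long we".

Scanning the 20 overlapping bigram windows for "long we":
  position 1–2: long we
  position 6–7: long we
  position 9–10: long we
  position 14–15: long we
  position 19–20: long we

5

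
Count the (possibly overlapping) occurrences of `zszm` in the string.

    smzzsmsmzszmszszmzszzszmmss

Sliding a length-4 window over the 27 characters (24 positions):
  position 9–12: zszm
  position 14–17: zszm
  position 21–24: zszm

3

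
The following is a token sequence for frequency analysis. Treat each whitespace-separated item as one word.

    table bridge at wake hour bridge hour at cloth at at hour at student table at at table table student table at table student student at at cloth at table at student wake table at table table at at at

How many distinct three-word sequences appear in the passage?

40 tokens → 38 trigram windows in total.
Repeated trigrams (each contributes count−1 duplicates):
  at cloth at: 2
  at table table: 2
  student table at: 2
  table at at: 2
  table at table: 2
5 duplicate windows → 38 − 5 = 33 distinct.

33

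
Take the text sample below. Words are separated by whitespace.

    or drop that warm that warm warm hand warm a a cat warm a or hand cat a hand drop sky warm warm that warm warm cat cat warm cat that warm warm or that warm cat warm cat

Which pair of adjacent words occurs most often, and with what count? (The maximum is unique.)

Bigram frequencies (highest first):
  that warm: 5
  warm warm: 4
  warm cat: 4
  cat warm: 3
  warm that: 2
  warm a: 2
  … (18 more, each ≤ 1)

"that warm", 5 times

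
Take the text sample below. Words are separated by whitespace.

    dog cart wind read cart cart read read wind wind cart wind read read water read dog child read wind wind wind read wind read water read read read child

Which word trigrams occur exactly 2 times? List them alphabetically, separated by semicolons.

Trigram counts meeting the condition (exactly 2 times):
  cart wind read: 2
  read water read: 2
  read wind wind: 2

cart wind read; read water read; read wind wind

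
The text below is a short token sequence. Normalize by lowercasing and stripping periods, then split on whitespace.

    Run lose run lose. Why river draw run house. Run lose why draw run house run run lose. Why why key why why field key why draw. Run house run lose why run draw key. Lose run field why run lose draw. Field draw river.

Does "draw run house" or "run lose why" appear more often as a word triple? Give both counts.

"run lose why" (4 vs 3)

"draw run house": 3 occurrences
"run lose why": 4 occurrences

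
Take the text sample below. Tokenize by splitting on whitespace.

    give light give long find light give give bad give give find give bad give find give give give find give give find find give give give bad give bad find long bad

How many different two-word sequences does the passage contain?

33 tokens → 32 bigram windows in total.
Repeated bigrams (each contributes count−1 duplicates):
  give give: 7
  find give: 4
  give bad: 4
  give find: 4
  bad give: 3
  light give: 2
18 duplicate windows → 32 − 18 = 14 distinct.

14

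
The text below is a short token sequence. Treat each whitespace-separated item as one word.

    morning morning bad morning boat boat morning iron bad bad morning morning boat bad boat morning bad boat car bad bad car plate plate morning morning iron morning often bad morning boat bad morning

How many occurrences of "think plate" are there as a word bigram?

Scanning the 33 overlapping bigram windows for "think plate":
  (none found)

0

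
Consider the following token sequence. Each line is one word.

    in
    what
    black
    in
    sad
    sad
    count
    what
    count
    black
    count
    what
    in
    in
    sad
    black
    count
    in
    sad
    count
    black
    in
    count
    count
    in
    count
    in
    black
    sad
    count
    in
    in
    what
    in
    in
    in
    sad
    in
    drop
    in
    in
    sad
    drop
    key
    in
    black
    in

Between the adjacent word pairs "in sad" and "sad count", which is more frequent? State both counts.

"in sad" (5 vs 3)

"in sad": 5 occurrences
"sad count": 3 occurrences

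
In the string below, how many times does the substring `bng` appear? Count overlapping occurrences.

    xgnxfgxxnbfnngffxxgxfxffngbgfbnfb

0

Sliding a length-3 window over the 33 characters (31 positions):
  (no match at any position)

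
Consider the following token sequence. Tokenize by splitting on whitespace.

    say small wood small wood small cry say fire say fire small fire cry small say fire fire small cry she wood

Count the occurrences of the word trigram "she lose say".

0

Scanning the 20 overlapping trigram windows for "she lose say":
  (none found)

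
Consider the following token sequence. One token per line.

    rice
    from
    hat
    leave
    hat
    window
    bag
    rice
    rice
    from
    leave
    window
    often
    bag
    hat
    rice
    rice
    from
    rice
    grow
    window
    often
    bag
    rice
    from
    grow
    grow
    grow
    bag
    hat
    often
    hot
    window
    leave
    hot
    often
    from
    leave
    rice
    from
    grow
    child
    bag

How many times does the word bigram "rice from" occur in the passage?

Scanning the 42 overlapping bigram windows for "rice from":
  position 1–2: rice from
  position 9–10: rice from
  position 17–18: rice from
  position 24–25: rice from
  position 39–40: rice from

5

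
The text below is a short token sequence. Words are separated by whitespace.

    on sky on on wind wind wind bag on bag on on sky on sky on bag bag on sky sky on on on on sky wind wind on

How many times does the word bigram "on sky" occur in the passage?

Scanning the 28 overlapping bigram windows for "on sky":
  position 1–2: on sky
  position 12–13: on sky
  position 14–15: on sky
  position 19–20: on sky
  position 25–26: on sky

5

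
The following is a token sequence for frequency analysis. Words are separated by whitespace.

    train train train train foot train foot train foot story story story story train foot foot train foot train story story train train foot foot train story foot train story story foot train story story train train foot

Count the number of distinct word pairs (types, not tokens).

38 tokens → 37 bigram windows in total.
Repeated bigrams (each contributes count−1 duplicates):
  foot train: 7
  train foot: 7
  story story: 6
  train train: 5
  train story: 4
  story train: 3
  foot foot: 2
  story foot: 2
28 duplicate windows → 37 − 28 = 9 distinct.

9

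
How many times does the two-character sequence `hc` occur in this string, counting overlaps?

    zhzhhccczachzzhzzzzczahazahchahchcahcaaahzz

Sliding a length-2 window over the 43 characters (42 positions):
  position 5–6: hc
  position 27–28: hc
  position 31–32: hc
  position 33–34: hc
  position 36–37: hc

5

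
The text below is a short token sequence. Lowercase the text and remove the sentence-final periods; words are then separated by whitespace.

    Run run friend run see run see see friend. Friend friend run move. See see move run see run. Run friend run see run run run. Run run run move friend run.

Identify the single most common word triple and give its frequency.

"run run run", 4 times

Trigram frequencies (highest first):
  run run run: 4
  run see run: 3
  run run friend: 2
  run friend run: 2
  friend run see: 2
  see run run: 2
  … (15 more, each ≤ 1)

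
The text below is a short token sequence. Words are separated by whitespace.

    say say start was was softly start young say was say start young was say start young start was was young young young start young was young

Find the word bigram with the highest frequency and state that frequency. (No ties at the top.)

"start young", 4 times

Bigram frequencies (highest first):
  start young: 4
  say start: 3
  start was: 2
  was was: 2
  was say: 2
  young was: 2
  … (8 more, each ≤ 2)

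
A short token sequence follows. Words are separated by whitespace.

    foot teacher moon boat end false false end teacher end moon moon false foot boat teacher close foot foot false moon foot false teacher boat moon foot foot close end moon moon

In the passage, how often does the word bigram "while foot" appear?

0

Scanning the 31 overlapping bigram windows for "while foot":
  (none found)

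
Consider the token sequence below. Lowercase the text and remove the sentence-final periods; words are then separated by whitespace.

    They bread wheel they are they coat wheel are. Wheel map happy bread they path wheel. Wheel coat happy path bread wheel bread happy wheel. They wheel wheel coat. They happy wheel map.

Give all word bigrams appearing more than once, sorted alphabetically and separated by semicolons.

Bigram counts meeting the condition (more than once):
  bread wheel: 2
  happy wheel: 2
  wheel coat: 2
  wheel map: 2
  wheel they: 2
  wheel wheel: 2

bread wheel; happy wheel; wheel coat; wheel map; wheel they; wheel wheel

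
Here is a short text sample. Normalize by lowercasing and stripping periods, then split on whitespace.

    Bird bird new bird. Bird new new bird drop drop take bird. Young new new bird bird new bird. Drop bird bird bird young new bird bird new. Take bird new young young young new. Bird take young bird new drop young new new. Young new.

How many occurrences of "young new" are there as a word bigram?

5

Scanning the 45 overlapping bigram windows for "young new":
  position 13–14: young new
  position 24–25: young new
  position 34–35: young new
  position 42–43: young new
  position 45–46: young new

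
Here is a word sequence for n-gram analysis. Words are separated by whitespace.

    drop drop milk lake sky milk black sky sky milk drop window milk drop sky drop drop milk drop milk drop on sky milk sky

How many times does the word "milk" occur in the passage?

Scanning the 25 tokens for "milk":
  position 3: milk
  position 6: milk
  position 10: milk
  position 13: milk
  position 18: milk
  position 20: milk
  position 24: milk

7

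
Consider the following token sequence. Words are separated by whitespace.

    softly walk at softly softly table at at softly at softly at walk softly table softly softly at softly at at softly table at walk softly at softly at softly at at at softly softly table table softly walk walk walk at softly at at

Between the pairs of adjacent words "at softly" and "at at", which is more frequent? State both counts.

"at softly" (9 vs 5)

"at softly": 9 occurrences
"at at": 5 occurrences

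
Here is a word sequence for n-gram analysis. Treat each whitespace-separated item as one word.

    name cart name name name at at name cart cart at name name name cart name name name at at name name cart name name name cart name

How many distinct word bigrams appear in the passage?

28 tokens → 27 bigram windows in total.
Repeated bigrams (each contributes count−1 duplicates):
  name name: 9
  name cart: 5
  cart name: 4
  at name: 3
  at at: 2
  name at: 2
19 duplicate windows → 27 − 19 = 8 distinct.

8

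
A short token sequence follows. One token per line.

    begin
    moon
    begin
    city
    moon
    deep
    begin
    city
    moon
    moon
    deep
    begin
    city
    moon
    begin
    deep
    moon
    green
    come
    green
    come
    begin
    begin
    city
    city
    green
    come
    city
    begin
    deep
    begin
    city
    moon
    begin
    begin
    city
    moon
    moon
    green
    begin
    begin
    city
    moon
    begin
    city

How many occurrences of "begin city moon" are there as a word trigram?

Scanning the 43 overlapping trigram windows for "begin city moon":
  position 3–5: begin city moon
  position 7–9: begin city moon
  position 12–14: begin city moon
  position 31–33: begin city moon
  position 35–37: begin city moon
  position 41–43: begin city moon

6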